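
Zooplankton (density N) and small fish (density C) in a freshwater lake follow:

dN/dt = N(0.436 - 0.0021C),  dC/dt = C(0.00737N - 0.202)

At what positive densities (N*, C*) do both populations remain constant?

Set dC/dt = 0 with C > 0: 0.00737N - 0.202 = 0, so N* = 0.202/0.00737 = 27.4.
Set dN/dt = 0 with N > 0: 0.436 - 0.0021C = 0, so C* = 0.436/0.0021 = 208.

N* ≈ 27.4, C* ≈ 208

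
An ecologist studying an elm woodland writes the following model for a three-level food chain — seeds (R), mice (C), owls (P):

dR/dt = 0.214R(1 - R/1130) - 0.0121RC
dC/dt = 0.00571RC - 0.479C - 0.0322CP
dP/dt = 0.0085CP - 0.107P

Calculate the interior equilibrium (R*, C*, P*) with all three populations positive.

R* ≈ 326, C* ≈ 12.6, P* ≈ 42.9

From dP/dt = 0: 0.0085C* = 0.107, so C* = 12.6.
From dR/dt = 0: 0.214(1 - R*/1130) = 0.0121·12.6, giving R* = 1130·(1 - 0.712) = 326.
From dC/dt = 0: 0.00571·326 - 0.479 = 0.0322P*, so P* = 1.38/0.0322 = 42.9.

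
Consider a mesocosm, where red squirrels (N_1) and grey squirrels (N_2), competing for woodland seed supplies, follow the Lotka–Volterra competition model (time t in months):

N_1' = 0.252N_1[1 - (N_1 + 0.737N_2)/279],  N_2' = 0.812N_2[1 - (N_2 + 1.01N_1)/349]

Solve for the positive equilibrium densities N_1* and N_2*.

N_1* ≈ 85.2, N_2* ≈ 263

Setting both brackets to zero gives the nullclines N_1 + 0.737N_2 = 279 and 1.01N_1 + N_2 = 349.
Substituting N_2 = 349 - 1.01N_1 into the first: N_1(1 - 0.737·1.01) = 279 - 0.737·349.
So N_1* = 21.8/0.256 = 85.2, and then N_2* = 349 - 1.01·85.2 = 263.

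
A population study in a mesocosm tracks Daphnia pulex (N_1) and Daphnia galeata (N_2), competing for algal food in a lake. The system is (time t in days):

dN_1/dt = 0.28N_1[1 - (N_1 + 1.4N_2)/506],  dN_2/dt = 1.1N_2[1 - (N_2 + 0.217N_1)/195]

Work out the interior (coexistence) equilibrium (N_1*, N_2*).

Setting both brackets to zero gives the nullclines N_1 + 1.4N_2 = 506 and 0.217N_1 + N_2 = 195.
Substituting N_2 = 195 - 0.217N_1 into the first: N_1(1 - 1.4·0.217) = 506 - 1.4·195.
So N_1* = 233/0.696 = 335, and then N_2* = 195 - 0.217·335 = 122.

N_1* ≈ 335, N_2* ≈ 122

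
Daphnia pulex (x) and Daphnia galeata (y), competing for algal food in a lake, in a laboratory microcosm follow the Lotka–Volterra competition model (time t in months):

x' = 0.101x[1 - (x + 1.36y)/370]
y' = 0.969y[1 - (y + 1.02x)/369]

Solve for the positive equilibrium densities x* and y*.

x* ≈ 340, y* ≈ 21.7

Setting both brackets to zero gives the nullclines x + 1.36y = 370 and 1.02x + y = 369.
Substituting y = 369 - 1.02x into the first: x(1 - 1.36·1.02) = 370 - 1.36·369.
So x* = -132/-0.387 = 340, and then y* = 369 - 1.02·340 = 21.7.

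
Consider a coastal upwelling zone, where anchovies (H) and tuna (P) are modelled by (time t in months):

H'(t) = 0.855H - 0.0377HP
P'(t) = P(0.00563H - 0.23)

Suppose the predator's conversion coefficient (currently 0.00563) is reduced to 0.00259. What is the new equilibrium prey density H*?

H* ≈ 88.8

At the interior fixed point, setting dP/dt = 0 with P > 0 fixes H* = (predator death rate)/(HP coefficient) — independent of the other coefficients.
With the change, H* = 0.23/0.00259 = 88.8; it rises from 40.9.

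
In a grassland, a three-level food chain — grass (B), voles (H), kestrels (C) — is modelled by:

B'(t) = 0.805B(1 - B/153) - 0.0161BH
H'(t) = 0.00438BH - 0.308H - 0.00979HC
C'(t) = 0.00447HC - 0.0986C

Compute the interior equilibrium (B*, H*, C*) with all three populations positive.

From dC/dt = 0: 0.00447H* = 0.0986, so H* = 22.1.
From dB/dt = 0: 0.805(1 - B*/153) = 0.0161·22.1, giving B* = 153·(1 - 0.441) = 85.5.
From dH/dt = 0: 0.00438·85.5 - 0.308 = 0.00979C*, so C* = 0.0665/0.00979 = 6.79.

B* ≈ 85.5, H* ≈ 22.1, C* ≈ 6.79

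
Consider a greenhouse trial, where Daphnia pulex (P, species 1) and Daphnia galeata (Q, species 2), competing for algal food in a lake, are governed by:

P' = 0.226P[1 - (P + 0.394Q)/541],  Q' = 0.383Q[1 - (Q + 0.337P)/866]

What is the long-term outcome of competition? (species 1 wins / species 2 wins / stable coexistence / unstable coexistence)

stable coexistence

Compare the nullcline intercepts: K1/α12 = 541/0.394 = 1370 > K2 = 866; K2/α21 = 866/0.337 = 2570 > K1 = 541.
Since both inequalities hold, each species can invade when rare, so the interior equilibrium is stable.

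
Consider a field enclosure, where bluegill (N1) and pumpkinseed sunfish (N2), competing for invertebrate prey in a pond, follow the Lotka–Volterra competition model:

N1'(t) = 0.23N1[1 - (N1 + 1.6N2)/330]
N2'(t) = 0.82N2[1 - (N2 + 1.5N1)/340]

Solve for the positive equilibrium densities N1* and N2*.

N1* ≈ 153, N2* ≈ 111

Setting both brackets to zero gives the nullclines N1 + 1.6N2 = 330 and 1.5N1 + N2 = 340.
Substituting N2 = 340 - 1.5N1 into the first: N1(1 - 1.6·1.5) = 330 - 1.6·340.
So N1* = -214/-1.4 = 153, and then N2* = 340 - 1.5·153 = 111.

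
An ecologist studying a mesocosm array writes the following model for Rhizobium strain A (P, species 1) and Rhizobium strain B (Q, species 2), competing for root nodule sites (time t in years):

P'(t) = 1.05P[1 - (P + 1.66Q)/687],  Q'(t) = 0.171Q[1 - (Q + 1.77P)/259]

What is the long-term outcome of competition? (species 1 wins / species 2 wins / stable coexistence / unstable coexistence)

Compare the nullcline intercepts: K1/α12 = 687/1.66 = 414 > K2 = 259; K2/α21 = 259/1.77 = 146 < K1 = 687.
Since the inequalities point opposite ways, species 1 can invade but species 2 cannot.

species 1 excludes species 2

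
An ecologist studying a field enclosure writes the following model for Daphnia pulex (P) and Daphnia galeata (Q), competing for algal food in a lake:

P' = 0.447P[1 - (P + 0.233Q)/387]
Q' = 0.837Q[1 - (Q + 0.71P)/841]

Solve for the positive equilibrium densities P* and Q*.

Setting both brackets to zero gives the nullclines P + 0.233Q = 387 and 0.71P + Q = 841.
Substituting Q = 841 - 0.71P into the first: P(1 - 0.233·0.71) = 387 - 0.233·841.
So P* = 191/0.835 = 229, and then Q* = 841 - 0.71·229 = 678.

P* ≈ 229, Q* ≈ 678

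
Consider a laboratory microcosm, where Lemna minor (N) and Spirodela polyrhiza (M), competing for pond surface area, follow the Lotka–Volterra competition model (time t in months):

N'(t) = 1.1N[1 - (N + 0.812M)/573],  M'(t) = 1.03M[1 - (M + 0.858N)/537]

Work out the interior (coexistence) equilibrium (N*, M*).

N* ≈ 452, M* ≈ 150

Setting both brackets to zero gives the nullclines N + 0.812M = 573 and 0.858N + M = 537.
Substituting M = 537 - 0.858N into the first: N(1 - 0.812·0.858) = 573 - 0.812·537.
So N* = 137/0.303 = 452, and then M* = 537 - 0.858·452 = 150.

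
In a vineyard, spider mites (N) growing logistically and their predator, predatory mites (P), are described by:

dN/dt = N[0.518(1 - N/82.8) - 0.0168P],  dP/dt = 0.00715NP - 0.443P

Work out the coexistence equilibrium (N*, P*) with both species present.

N* ≈ 62, P* ≈ 7.76

From dP/dt = 0 with P > 0: 0.00715N* = 0.443, so N* = 62.
Substitute into dN/dt = 0: 0.518(1 - 62/82.8) = 0.0168P*.
The bracket is 0.252, giving P* = 0.13/0.0168 = 7.76.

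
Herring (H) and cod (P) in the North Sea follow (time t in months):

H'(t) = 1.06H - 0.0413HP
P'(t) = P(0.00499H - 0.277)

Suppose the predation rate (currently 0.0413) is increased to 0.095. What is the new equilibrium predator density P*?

At the interior fixed point, setting dH/dt = 0 with H > 0 fixes P* = (prey growth rate)/(HP coefficient) — independent of the other coefficients.
With the change, P* = 1.06/0.095 = 11.2; it falls from 25.7.

P* ≈ 11.2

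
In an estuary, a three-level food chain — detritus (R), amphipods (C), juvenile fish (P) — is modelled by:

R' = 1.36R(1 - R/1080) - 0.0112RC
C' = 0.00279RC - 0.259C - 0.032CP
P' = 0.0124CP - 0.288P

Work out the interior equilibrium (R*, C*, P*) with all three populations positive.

From dP/dt = 0: 0.0124C* = 0.288, so C* = 23.2.
From dR/dt = 0: 1.36(1 - R*/1080) = 0.0112·23.2, giving R* = 1080·(1 - 0.191) = 873.
From dC/dt = 0: 0.00279·873 - 0.259 = 0.032P*, so P* = 2.18/0.032 = 68.1.

R* ≈ 873, C* ≈ 23.2, P* ≈ 68.1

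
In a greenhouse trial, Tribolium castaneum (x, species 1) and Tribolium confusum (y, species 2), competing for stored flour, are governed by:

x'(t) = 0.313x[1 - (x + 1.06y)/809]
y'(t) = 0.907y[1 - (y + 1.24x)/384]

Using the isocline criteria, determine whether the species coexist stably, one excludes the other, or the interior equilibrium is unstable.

Compare the nullcline intercepts: K1/α12 = 809/1.06 = 763 > K2 = 384; K2/α21 = 384/1.24 = 310 < K1 = 809.
Since the inequalities point opposite ways, species 1 can invade but species 2 cannot.

species 1 excludes species 2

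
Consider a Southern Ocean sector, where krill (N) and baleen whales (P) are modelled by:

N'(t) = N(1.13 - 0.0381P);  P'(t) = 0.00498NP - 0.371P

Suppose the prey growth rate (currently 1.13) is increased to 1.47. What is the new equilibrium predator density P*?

P* ≈ 38.6

At the interior fixed point, setting dN/dt = 0 with N > 0 fixes P* = (prey growth rate)/(NP coefficient) — independent of the other coefficients.
With the change, P* = 1.47/0.0381 = 38.6; it rises from 29.7.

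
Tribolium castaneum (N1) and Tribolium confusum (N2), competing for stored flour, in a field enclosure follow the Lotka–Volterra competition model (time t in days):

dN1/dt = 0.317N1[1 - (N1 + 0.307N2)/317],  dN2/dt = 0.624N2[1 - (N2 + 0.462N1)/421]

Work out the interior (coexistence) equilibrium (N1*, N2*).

N1* ≈ 219, N2* ≈ 320

Setting both brackets to zero gives the nullclines N1 + 0.307N2 = 317 and 0.462N1 + N2 = 421.
Substituting N2 = 421 - 0.462N1 into the first: N1(1 - 0.307·0.462) = 317 - 0.307·421.
So N1* = 188/0.858 = 219, and then N2* = 421 - 0.462·219 = 320.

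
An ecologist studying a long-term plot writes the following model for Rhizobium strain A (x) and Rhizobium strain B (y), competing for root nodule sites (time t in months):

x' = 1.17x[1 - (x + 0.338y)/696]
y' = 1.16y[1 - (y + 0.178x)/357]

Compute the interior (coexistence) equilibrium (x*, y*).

x* ≈ 612, y* ≈ 248

Setting both brackets to zero gives the nullclines x + 0.338y = 696 and 0.178x + y = 357.
Substituting y = 357 - 0.178x into the first: x(1 - 0.338·0.178) = 696 - 0.338·357.
So x* = 575/0.94 = 612, and then y* = 357 - 0.178·612 = 248.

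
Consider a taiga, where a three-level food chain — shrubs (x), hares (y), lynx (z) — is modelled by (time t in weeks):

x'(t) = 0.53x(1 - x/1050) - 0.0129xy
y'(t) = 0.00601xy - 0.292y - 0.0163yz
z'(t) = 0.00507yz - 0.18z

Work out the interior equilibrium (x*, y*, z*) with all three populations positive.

From dz/dt = 0: 0.00507y* = 0.18, so y* = 35.5.
From dx/dt = 0: 0.53(1 - x*/1050) = 0.0129·35.5, giving x* = 1050·(1 - 0.864) = 143.
From dy/dt = 0: 0.00601·143 - 0.292 = 0.0163z*, so z* = 0.565/0.0163 = 34.7.

x* ≈ 143, y* ≈ 35.5, z* ≈ 34.7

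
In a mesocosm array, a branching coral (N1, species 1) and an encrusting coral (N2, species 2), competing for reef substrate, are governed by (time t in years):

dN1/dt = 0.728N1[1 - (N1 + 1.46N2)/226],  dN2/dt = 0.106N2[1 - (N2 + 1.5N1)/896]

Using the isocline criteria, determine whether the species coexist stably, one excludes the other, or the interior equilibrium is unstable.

Compare the nullcline intercepts: K1/α12 = 226/1.46 = 155 < K2 = 896; K2/α21 = 896/1.5 = 597 > K1 = 226.
Since the inequalities point opposite ways, species 2 can invade but species 1 cannot.

species 2 excludes species 1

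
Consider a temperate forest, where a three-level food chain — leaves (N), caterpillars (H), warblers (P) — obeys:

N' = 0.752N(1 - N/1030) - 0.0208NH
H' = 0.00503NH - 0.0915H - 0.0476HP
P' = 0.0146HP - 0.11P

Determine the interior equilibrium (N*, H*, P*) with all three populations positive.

N* ≈ 815, H* ≈ 7.53, P* ≈ 84.2

From dP/dt = 0: 0.0146H* = 0.11, so H* = 7.53.
From dN/dt = 0: 0.752(1 - N*/1030) = 0.0208·7.53, giving N* = 1030·(1 - 0.208) = 815.
From dH/dt = 0: 0.00503·815 - 0.0915 = 0.0476P*, so P* = 4.01/0.0476 = 84.2.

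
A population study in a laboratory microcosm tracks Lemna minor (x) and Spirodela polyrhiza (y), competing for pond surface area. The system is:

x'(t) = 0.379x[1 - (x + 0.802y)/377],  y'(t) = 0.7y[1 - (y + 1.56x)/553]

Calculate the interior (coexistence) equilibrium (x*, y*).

x* ≈ 265, y* ≈ 140

Setting both brackets to zero gives the nullclines x + 0.802y = 377 and 1.56x + y = 553.
Substituting y = 553 - 1.56x into the first: x(1 - 0.802·1.56) = 377 - 0.802·553.
So x* = -66.5/-0.251 = 265, and then y* = 553 - 1.56·265 = 140.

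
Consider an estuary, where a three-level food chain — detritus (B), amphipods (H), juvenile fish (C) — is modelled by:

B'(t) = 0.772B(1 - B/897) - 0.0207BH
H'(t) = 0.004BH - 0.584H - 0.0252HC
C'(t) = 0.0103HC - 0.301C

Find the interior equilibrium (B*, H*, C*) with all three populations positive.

From dC/dt = 0: 0.0103H* = 0.301, so H* = 29.2.
From dB/dt = 0: 0.772(1 - B*/897) = 0.0207·29.2, giving B* = 897·(1 - 0.784) = 194.
From dH/dt = 0: 0.004·194 - 0.584 = 0.0252C*, so C* = 0.193/0.0252 = 7.64.

B* ≈ 194, H* ≈ 29.2, C* ≈ 7.64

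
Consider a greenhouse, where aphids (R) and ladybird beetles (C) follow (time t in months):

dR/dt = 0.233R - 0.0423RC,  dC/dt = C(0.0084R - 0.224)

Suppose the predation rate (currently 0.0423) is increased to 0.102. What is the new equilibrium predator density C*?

C* ≈ 2.28

At the interior fixed point, setting dR/dt = 0 with R > 0 fixes C* = (prey growth rate)/(RC coefficient) — independent of the other coefficients.
With the change, C* = 0.233/0.102 = 2.28; it falls from 5.51.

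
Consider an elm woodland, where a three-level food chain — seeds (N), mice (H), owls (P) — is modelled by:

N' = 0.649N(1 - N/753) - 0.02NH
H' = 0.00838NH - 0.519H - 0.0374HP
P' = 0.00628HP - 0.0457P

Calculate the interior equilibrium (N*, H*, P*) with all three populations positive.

From dP/dt = 0: 0.00628H* = 0.0457, so H* = 7.28.
From dN/dt = 0: 0.649(1 - N*/753) = 0.02·7.28, giving N* = 753·(1 - 0.224) = 584.
From dH/dt = 0: 0.00838·584 - 0.519 = 0.0374P*, so P* = 4.38/0.0374 = 117.

N* ≈ 584, H* ≈ 7.28, P* ≈ 117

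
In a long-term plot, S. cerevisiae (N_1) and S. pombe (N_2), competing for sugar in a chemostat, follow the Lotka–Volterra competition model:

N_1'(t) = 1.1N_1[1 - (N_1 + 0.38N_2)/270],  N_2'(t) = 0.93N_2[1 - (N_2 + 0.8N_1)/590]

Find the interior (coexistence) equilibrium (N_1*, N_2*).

Setting both brackets to zero gives the nullclines N_1 + 0.38N_2 = 270 and 0.8N_1 + N_2 = 590.
Substituting N_2 = 590 - 0.8N_1 into the first: N_1(1 - 0.38·0.8) = 270 - 0.38·590.
So N_1* = 45.8/0.696 = 65.8, and then N_2* = 590 - 0.8·65.8 = 537.

N_1* ≈ 65.8, N_2* ≈ 537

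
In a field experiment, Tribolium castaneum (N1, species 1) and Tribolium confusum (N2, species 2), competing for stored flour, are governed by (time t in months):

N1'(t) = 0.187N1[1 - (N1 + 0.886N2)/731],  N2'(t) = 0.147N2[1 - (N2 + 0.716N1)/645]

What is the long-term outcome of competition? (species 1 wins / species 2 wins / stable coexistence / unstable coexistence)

Compare the nullcline intercepts: K1/α12 = 731/0.886 = 825 > K2 = 645; K2/α21 = 645/0.716 = 901 > K1 = 731.
Since both inequalities hold, each species can invade when rare, so the interior equilibrium is stable.

stable coexistence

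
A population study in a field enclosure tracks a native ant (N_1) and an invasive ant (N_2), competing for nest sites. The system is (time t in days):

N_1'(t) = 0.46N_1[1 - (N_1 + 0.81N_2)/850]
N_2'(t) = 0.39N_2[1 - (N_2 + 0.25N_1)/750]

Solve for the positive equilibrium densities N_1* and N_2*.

Setting both brackets to zero gives the nullclines N_1 + 0.81N_2 = 850 and 0.25N_1 + N_2 = 750.
Substituting N_2 = 750 - 0.25N_1 into the first: N_1(1 - 0.81·0.25) = 850 - 0.81·750.
So N_1* = 242/0.797 = 304, and then N_2* = 750 - 0.25·304 = 674.

N_1* ≈ 304, N_2* ≈ 674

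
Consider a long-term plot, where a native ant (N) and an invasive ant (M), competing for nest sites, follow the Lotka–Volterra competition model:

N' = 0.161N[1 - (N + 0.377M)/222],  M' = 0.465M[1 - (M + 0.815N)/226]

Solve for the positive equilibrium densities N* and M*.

Setting both brackets to zero gives the nullclines N + 0.377M = 222 and 0.815N + M = 226.
Substituting M = 226 - 0.815N into the first: N(1 - 0.377·0.815) = 222 - 0.377·226.
So N* = 137/0.693 = 197, and then M* = 226 - 0.815·197 = 65.1.

N* ≈ 197, M* ≈ 65.1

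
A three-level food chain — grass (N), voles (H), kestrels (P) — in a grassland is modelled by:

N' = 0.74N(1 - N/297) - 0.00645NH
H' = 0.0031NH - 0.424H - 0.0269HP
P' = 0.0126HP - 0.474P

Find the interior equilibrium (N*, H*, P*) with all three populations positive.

From dP/dt = 0: 0.0126H* = 0.474, so H* = 37.6.
From dN/dt = 0: 0.74(1 - N*/297) = 0.00645·37.6, giving N* = 297·(1 - 0.328) = 200.
From dH/dt = 0: 0.0031·200 - 0.424 = 0.0269P*, so P* = 0.195/0.0269 = 7.24.

N* ≈ 200, H* ≈ 37.6, P* ≈ 7.24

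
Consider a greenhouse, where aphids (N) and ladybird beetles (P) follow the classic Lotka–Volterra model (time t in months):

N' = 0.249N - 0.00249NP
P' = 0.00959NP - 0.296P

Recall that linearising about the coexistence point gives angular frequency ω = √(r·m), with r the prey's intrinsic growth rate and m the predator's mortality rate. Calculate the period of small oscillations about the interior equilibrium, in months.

T ≈ 23.1 months

Here r = 0.249 and m = 0.296, so r·m = 0.0737.
ω = √0.0737 = 0.271 per month, hence T = 2π/ω ≈ 23.1 months.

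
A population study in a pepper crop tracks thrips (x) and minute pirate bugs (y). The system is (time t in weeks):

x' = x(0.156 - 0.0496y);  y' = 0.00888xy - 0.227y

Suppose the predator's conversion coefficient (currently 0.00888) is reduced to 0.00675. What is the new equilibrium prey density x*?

At the interior fixed point, setting dy/dt = 0 with y > 0 fixes x* = (predator death rate)/(xy coefficient) — independent of the other coefficients.
With the change, x* = 0.227/0.00675 = 33.6; it rises from 25.6.

x* ≈ 33.6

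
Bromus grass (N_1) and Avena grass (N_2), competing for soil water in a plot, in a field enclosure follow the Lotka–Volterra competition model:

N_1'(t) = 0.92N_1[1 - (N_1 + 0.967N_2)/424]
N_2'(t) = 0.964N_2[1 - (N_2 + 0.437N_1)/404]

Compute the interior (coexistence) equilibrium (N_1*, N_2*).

Setting both brackets to zero gives the nullclines N_1 + 0.967N_2 = 424 and 0.437N_1 + N_2 = 404.
Substituting N_2 = 404 - 0.437N_1 into the first: N_1(1 - 0.967·0.437) = 424 - 0.967·404.
So N_1* = 33.3/0.577 = 57.7, and then N_2* = 404 - 0.437·57.7 = 379.

N_1* ≈ 57.7, N_2* ≈ 379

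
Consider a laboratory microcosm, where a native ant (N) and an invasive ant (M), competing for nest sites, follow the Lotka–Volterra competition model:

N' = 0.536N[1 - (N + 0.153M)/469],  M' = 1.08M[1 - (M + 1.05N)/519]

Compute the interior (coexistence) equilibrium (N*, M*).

N* ≈ 464, M* ≈ 31.6

Setting both brackets to zero gives the nullclines N + 0.153M = 469 and 1.05N + M = 519.
Substituting M = 519 - 1.05N into the first: N(1 - 0.153·1.05) = 469 - 0.153·519.
So N* = 390/0.839 = 464, and then M* = 519 - 1.05·464 = 31.6.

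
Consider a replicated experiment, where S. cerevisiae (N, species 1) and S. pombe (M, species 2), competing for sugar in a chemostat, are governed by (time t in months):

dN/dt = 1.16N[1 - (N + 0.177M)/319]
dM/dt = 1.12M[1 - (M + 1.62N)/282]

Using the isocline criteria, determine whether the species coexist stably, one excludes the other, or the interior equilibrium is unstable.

Compare the nullcline intercepts: K1/α12 = 319/0.177 = 1800 > K2 = 282; K2/α21 = 282/1.62 = 174 < K1 = 319.
Since the inequalities point opposite ways, species 1 can invade but species 2 cannot.

species 1 excludes species 2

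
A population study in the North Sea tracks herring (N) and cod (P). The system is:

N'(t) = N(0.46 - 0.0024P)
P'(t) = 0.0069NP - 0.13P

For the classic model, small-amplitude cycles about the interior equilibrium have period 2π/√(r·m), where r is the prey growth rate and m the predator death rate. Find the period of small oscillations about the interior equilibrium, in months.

Here r = 0.46 and m = 0.13, so r·m = 0.0598.
ω = √0.0598 = 0.245 per month, hence T = 2π/ω ≈ 25.7 months.

T ≈ 25.7 months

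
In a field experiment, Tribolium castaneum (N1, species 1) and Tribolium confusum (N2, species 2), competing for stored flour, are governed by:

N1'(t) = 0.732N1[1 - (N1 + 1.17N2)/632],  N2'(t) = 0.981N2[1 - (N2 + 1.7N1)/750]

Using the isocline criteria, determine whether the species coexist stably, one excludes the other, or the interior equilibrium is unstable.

unstable coexistence (outcome depends on initial conditions)

Compare the nullcline intercepts: K1/α12 = 632/1.17 = 540 < K2 = 750; K2/α21 = 750/1.7 = 441 < K1 = 632.
Since both are reversed, neither can invade when rare; the interior point is a saddle.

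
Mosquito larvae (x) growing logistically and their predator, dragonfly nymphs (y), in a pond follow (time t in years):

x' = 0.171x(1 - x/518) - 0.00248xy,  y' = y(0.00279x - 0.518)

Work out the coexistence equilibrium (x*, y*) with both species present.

From dy/dt = 0 with y > 0: 0.00279x* = 0.518, so x* = 186.
Substitute into dx/dt = 0: 0.171(1 - 186/518) = 0.00248y*.
The bracket is 0.642, giving y* = 0.11/0.00248 = 44.2.

x* ≈ 186, y* ≈ 44.2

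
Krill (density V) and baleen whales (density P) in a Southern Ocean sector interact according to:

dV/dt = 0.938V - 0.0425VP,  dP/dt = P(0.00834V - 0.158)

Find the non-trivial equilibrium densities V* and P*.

V* ≈ 18.9, P* ≈ 22.1

Set dP/dt = 0 with P > 0: 0.00834V - 0.158 = 0, so V* = 0.158/0.00834 = 18.9.
Set dV/dt = 0 with V > 0: 0.938 - 0.0425P = 0, so P* = 0.938/0.0425 = 22.1.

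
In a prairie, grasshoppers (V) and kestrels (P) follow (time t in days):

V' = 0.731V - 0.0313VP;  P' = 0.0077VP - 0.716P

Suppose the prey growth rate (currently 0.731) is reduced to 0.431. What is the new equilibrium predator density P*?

P* ≈ 13.8

At the interior fixed point, setting dV/dt = 0 with V > 0 fixes P* = (prey growth rate)/(VP coefficient) — independent of the other coefficients.
With the change, P* = 0.431/0.0313 = 13.8; it falls from 23.4.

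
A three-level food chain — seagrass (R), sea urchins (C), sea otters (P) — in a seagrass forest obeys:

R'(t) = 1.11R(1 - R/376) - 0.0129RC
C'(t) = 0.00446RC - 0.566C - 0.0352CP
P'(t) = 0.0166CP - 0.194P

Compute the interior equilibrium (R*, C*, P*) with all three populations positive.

From dP/dt = 0: 0.0166C* = 0.194, so C* = 11.7.
From dR/dt = 0: 1.11(1 - R*/376) = 0.0129·11.7, giving R* = 376·(1 - 0.136) = 325.
From dC/dt = 0: 0.00446·325 - 0.566 = 0.0352P*, so P* = 0.883/0.0352 = 25.1.

R* ≈ 325, C* ≈ 11.7, P* ≈ 25.1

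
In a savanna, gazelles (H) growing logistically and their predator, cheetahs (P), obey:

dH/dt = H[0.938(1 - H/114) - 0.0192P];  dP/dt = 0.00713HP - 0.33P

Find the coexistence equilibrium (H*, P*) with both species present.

From dP/dt = 0 with P > 0: 0.00713H* = 0.33, so H* = 46.3.
Substitute into dH/dt = 0: 0.938(1 - 46.3/114) = 0.0192P*.
The bracket is 0.594, giving P* = 0.557/0.0192 = 29.

H* ≈ 46.3, P* ≈ 29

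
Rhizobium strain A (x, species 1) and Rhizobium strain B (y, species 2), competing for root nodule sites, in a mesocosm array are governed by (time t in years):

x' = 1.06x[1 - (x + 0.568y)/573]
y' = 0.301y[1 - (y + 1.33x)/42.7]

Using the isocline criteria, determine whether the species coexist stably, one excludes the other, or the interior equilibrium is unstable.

species 1 excludes species 2

Compare the nullcline intercepts: K1/α12 = 573/0.568 = 1010 > K2 = 42.7; K2/α21 = 42.7/1.33 = 32.1 < K1 = 573.
Since the inequalities point opposite ways, species 1 can invade but species 2 cannot.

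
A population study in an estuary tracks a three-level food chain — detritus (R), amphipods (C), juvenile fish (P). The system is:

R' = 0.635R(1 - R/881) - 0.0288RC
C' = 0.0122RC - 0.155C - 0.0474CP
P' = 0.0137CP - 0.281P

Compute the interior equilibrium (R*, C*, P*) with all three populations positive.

From dP/dt = 0: 0.0137C* = 0.281, so C* = 20.5.
From dR/dt = 0: 0.635(1 - R*/881) = 0.0288·20.5, giving R* = 881·(1 - 0.93) = 61.4.
From dC/dt = 0: 0.0122·61.4 - 0.155 = 0.0474P*, so P* = 0.595/0.0474 = 12.5.

R* ≈ 61.4, C* ≈ 20.5, P* ≈ 12.5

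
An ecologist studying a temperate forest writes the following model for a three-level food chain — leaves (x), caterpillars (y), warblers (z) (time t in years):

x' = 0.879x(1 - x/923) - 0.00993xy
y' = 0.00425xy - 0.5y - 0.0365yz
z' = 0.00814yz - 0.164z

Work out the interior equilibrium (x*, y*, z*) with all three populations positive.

From dz/dt = 0: 0.00814y* = 0.164, so y* = 20.1.
From dx/dt = 0: 0.879(1 - x*/923) = 0.00993·20.1, giving x* = 923·(1 - 0.228) = 713.
From dy/dt = 0: 0.00425·713 - 0.5 = 0.0365z*, so z* = 2.53/0.0365 = 69.3.

x* ≈ 713, y* ≈ 20.1, z* ≈ 69.3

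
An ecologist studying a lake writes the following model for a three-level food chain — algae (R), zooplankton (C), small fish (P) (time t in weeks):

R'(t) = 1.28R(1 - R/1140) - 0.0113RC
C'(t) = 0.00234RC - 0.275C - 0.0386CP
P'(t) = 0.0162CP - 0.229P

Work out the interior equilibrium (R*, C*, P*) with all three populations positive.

From dP/dt = 0: 0.0162C* = 0.229, so C* = 14.1.
From dR/dt = 0: 1.28(1 - R*/1140) = 0.0113·14.1, giving R* = 1140·(1 - 0.125) = 998.
From dC/dt = 0: 0.00234·998 - 0.275 = 0.0386P*, so P* = 2.06/0.0386 = 53.4.

R* ≈ 998, C* ≈ 14.1, P* ≈ 53.4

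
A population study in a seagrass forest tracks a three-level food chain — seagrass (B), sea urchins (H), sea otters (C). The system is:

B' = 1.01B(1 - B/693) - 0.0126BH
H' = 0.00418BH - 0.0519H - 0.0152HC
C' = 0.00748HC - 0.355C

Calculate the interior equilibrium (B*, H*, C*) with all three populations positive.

From dC/dt = 0: 0.00748H* = 0.355, so H* = 47.5.
From dB/dt = 0: 1.01(1 - B*/693) = 0.0126·47.5, giving B* = 693·(1 - 0.592) = 283.
From dH/dt = 0: 0.00418·283 - 0.0519 = 0.0152C*, so C* = 1.13/0.0152 = 74.3.

B* ≈ 283, H* ≈ 47.5, C* ≈ 74.3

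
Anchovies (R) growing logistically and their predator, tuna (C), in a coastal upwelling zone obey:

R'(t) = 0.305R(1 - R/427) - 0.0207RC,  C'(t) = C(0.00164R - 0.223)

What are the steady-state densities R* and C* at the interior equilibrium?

From dC/dt = 0 with C > 0: 0.00164R* = 0.223, so R* = 136.
Substitute into dR/dt = 0: 0.305(1 - 136/427) = 0.0207C*.
The bracket is 0.682, giving C* = 0.208/0.0207 = 10.

R* ≈ 136, C* ≈ 10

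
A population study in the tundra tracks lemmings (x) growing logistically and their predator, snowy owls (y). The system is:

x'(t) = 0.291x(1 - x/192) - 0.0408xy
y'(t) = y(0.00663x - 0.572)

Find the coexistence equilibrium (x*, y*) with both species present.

From dy/dt = 0 with y > 0: 0.00663x* = 0.572, so x* = 86.3.
Substitute into dx/dt = 0: 0.291(1 - 86.3/192) = 0.0408y*.
The bracket is 0.551, giving y* = 0.16/0.0408 = 3.93.

x* ≈ 86.3, y* ≈ 3.93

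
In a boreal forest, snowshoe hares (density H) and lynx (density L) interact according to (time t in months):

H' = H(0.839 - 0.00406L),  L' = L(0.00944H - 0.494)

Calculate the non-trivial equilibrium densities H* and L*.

H* ≈ 52.3, L* ≈ 207

Set dL/dt = 0 with L > 0: 0.00944H - 0.494 = 0, so H* = 0.494/0.00944 = 52.3.
Set dH/dt = 0 with H > 0: 0.839 - 0.00406L = 0, so L* = 0.839/0.00406 = 207.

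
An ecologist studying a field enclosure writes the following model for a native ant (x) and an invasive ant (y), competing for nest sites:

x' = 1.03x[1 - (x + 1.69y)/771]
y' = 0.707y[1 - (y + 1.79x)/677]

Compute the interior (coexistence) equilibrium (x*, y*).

x* ≈ 184, y* ≈ 347

Setting both brackets to zero gives the nullclines x + 1.69y = 771 and 1.79x + y = 677.
Substituting y = 677 - 1.79x into the first: x(1 - 1.69·1.79) = 771 - 1.69·677.
So x* = -373/-2.03 = 184, and then y* = 677 - 1.79·184 = 347.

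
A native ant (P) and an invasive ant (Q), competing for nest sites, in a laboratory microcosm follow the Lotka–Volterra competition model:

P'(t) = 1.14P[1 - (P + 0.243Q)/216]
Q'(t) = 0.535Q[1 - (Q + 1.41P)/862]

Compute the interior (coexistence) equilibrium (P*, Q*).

P* ≈ 9.94, Q* ≈ 848

Setting both brackets to zero gives the nullclines P + 0.243Q = 216 and 1.41P + Q = 862.
Substituting Q = 862 - 1.41P into the first: P(1 - 0.243·1.41) = 216 - 0.243·862.
So P* = 6.53/0.657 = 9.94, and then Q* = 862 - 1.41·9.94 = 848.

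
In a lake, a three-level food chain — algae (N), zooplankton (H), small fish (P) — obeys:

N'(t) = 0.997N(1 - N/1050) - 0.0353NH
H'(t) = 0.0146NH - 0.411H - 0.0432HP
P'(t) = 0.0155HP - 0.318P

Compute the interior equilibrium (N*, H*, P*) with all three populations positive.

From dP/dt = 0: 0.0155H* = 0.318, so H* = 20.5.
From dN/dt = 0: 0.997(1 - N*/1050) = 0.0353·20.5, giving N* = 1050·(1 - 0.726) = 287.
From dH/dt = 0: 0.0146·287 - 0.411 = 0.0432P*, so P* = 3.78/0.0432 = 87.6.

N* ≈ 287, H* ≈ 20.5, P* ≈ 87.6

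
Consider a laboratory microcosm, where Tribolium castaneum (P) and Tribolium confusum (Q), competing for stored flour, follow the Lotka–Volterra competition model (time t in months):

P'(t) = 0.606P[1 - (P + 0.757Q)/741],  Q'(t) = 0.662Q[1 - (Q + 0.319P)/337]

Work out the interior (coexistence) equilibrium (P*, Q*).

Setting both brackets to zero gives the nullclines P + 0.757Q = 741 and 0.319P + Q = 337.
Substituting Q = 337 - 0.319P into the first: P(1 - 0.757·0.319) = 741 - 0.757·337.
So P* = 486/0.759 = 641, and then Q* = 337 - 0.319·641 = 133.

P* ≈ 641, Q* ≈ 133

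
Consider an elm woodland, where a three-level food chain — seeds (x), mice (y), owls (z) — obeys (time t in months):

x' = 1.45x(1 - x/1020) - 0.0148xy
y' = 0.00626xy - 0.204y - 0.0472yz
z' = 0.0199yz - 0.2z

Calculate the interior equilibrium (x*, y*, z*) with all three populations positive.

From dz/dt = 0: 0.0199y* = 0.2, so y* = 10.1.
From dx/dt = 0: 1.45(1 - x*/1020) = 0.0148·10.1, giving x* = 1020·(1 - 0.103) = 915.
From dy/dt = 0: 0.00626·915 - 0.204 = 0.0472z*, so z* = 5.53/0.0472 = 117.

x* ≈ 915, y* ≈ 10.1, z* ≈ 117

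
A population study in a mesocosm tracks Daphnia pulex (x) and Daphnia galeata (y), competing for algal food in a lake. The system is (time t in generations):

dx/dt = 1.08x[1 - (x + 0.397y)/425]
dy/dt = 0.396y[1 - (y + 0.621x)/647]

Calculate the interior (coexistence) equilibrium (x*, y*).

x* ≈ 223, y* ≈ 508

Setting both brackets to zero gives the nullclines x + 0.397y = 425 and 0.621x + y = 647.
Substituting y = 647 - 0.621x into the first: x(1 - 0.397·0.621) = 425 - 0.397·647.
So x* = 168/0.753 = 223, and then y* = 647 - 0.621·223 = 508.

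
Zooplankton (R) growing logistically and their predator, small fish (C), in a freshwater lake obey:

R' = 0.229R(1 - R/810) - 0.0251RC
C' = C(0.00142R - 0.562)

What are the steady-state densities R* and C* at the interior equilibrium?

From dC/dt = 0 with C > 0: 0.00142R* = 0.562, so R* = 396.
Substitute into dR/dt = 0: 0.229(1 - 396/810) = 0.0251C*.
The bracket is 0.511, giving C* = 0.117/0.0251 = 4.67.

R* ≈ 396, C* ≈ 4.67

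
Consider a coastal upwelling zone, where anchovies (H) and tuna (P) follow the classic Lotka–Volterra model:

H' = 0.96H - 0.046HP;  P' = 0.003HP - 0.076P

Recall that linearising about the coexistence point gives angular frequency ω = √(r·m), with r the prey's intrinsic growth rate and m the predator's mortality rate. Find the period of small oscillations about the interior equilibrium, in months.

Here r = 0.96 and m = 0.076, so r·m = 0.073.
ω = √0.073 = 0.27 per month, hence T = 2π/ω ≈ 23.3 months.

T ≈ 23.3 months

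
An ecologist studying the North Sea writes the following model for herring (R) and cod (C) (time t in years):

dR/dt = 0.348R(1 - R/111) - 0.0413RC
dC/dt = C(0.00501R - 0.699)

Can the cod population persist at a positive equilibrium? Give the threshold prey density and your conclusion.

Threshold R = 140; K < 140, so no, the predator goes extinct.

The predator equation gives dC/dt > 0 only when R > 0.699/0.00501 = 140.
Without the predator, R → K = 111. Since 111 < 140, the predator cannot invade.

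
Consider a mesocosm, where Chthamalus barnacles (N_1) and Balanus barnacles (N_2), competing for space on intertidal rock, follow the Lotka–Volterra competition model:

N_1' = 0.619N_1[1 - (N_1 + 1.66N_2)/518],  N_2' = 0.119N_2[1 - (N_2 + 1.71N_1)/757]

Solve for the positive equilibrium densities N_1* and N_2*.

Setting both brackets to zero gives the nullclines N_1 + 1.66N_2 = 518 and 1.71N_1 + N_2 = 757.
Substituting N_2 = 757 - 1.71N_1 into the first: N_1(1 - 1.66·1.71) = 518 - 1.66·757.
So N_1* = -739/-1.84 = 402, and then N_2* = 757 - 1.71·402 = 70.

N_1* ≈ 402, N_2* ≈ 70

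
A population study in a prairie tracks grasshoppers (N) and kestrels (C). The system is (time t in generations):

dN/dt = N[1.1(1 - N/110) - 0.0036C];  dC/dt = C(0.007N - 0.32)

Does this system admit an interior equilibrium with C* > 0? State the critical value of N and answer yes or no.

The predator equation gives dC/dt > 0 only when N > 0.32/0.007 = 45.7.
Without the predator, N → K = 110. Since 110 > 45.7, the predator can invade and persist.

Threshold N = 45.7; K > 45.7, so yes, the predator persists.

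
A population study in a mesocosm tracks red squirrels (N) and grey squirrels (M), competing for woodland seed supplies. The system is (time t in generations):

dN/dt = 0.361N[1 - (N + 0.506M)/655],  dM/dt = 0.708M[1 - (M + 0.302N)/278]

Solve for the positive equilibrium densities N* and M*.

Setting both brackets to zero gives the nullclines N + 0.506M = 655 and 0.302N + M = 278.
Substituting M = 278 - 0.302N into the first: N(1 - 0.506·0.302) = 655 - 0.506·278.
So N* = 514/0.847 = 607, and then M* = 278 - 0.302·607 = 94.7.

N* ≈ 607, M* ≈ 94.7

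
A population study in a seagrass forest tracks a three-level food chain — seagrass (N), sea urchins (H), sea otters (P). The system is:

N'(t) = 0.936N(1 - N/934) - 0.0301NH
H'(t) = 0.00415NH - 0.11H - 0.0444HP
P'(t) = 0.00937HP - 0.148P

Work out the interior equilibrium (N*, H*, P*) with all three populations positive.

N* ≈ 460, H* ≈ 15.8, P* ≈ 40.5

From dP/dt = 0: 0.00937H* = 0.148, so H* = 15.8.
From dN/dt = 0: 0.936(1 - N*/934) = 0.0301·15.8, giving N* = 934·(1 - 0.508) = 460.
From dH/dt = 0: 0.00415·460 - 0.11 = 0.0444P*, so P* = 1.8/0.0444 = 40.5.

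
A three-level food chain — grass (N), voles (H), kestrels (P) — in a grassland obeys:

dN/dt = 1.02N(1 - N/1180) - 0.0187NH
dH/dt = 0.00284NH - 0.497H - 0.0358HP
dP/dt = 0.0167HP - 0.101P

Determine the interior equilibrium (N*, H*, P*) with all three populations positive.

From dP/dt = 0: 0.0167H* = 0.101, so H* = 6.05.
From dN/dt = 0: 1.02(1 - N*/1180) = 0.0187·6.05, giving N* = 1180·(1 - 0.111) = 1050.
From dH/dt = 0: 0.00284·1050 - 0.497 = 0.0358P*, so P* = 2.48/0.0358 = 69.3.

N* ≈ 1050, H* ≈ 6.05, P* ≈ 69.3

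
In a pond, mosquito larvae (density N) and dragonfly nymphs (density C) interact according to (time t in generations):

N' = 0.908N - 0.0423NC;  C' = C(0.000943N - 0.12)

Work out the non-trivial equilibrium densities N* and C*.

N* ≈ 127, C* ≈ 21.5

Set dC/dt = 0 with C > 0: 0.000943N - 0.12 = 0, so N* = 0.12/0.000943 = 127.
Set dN/dt = 0 with N > 0: 0.908 - 0.0423C = 0, so C* = 0.908/0.0423 = 21.5.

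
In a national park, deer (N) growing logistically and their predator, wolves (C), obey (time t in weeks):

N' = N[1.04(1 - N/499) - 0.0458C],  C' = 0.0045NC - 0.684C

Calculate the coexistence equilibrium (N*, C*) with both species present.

N* ≈ 152, C* ≈ 15.8

From dC/dt = 0 with C > 0: 0.0045N* = 0.684, so N* = 152.
Substitute into dN/dt = 0: 1.04(1 - 152/499) = 0.0458C*.
The bracket is 0.695, giving C* = 0.723/0.0458 = 15.8.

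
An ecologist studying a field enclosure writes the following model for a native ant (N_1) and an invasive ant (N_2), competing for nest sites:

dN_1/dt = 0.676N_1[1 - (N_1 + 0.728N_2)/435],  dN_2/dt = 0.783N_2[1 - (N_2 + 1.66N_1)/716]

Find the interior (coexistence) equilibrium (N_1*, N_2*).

Setting both brackets to zero gives the nullclines N_1 + 0.728N_2 = 435 and 1.66N_1 + N_2 = 716.
Substituting N_2 = 716 - 1.66N_1 into the first: N_1(1 - 0.728·1.66) = 435 - 0.728·716.
So N_1* = -86.2/-0.208 = 414, and then N_2* = 716 - 1.66·414 = 29.3.

N_1* ≈ 414, N_2* ≈ 29.3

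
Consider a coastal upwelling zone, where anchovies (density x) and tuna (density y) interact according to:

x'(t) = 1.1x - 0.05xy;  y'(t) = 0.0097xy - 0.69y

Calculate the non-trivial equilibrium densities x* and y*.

Set dy/dt = 0 with y > 0: 0.0097x - 0.69 = 0, so x* = 0.69/0.0097 = 71.1.
Set dx/dt = 0 with x > 0: 1.1 - 0.05y = 0, so y* = 1.1/0.05 = 22.

x* ≈ 71.1, y* ≈ 22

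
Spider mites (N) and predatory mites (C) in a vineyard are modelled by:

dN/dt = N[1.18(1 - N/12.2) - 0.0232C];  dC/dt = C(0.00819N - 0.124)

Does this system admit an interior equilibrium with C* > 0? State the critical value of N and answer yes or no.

Threshold N = 15.1; K < 15.1, so no, the predator goes extinct.

The predator equation gives dC/dt > 0 only when N > 0.124/0.00819 = 15.1.
Without the predator, N → K = 12.2. Since 12.2 < 15.1, the predator cannot invade.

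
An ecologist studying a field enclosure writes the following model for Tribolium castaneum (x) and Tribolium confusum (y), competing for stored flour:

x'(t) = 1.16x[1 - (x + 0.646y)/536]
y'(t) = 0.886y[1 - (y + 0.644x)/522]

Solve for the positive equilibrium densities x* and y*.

Setting both brackets to zero gives the nullclines x + 0.646y = 536 and 0.644x + y = 522.
Substituting y = 522 - 0.644x into the first: x(1 - 0.646·0.644) = 536 - 0.646·522.
So x* = 199/0.584 = 340, and then y* = 522 - 0.644·340 = 303.

x* ≈ 340, y* ≈ 303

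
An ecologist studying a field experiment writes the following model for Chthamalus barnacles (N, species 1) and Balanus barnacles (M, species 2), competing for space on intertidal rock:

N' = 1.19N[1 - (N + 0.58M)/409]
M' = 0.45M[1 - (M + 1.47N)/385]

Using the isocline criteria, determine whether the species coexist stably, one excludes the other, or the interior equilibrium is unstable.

species 1 excludes species 2

Compare the nullcline intercepts: K1/α12 = 409/0.58 = 705 > K2 = 385; K2/α21 = 385/1.47 = 262 < K1 = 409.
Since the inequalities point opposite ways, species 1 can invade but species 2 cannot.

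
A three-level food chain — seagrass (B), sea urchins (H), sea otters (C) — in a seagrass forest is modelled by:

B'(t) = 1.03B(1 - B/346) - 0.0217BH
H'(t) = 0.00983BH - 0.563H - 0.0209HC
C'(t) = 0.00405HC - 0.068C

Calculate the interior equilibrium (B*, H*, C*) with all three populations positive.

B* ≈ 224, H* ≈ 16.8, C* ≈ 78.2

From dC/dt = 0: 0.00405H* = 0.068, so H* = 16.8.
From dB/dt = 0: 1.03(1 - B*/346) = 0.0217·16.8, giving B* = 346·(1 - 0.354) = 224.
From dH/dt = 0: 0.00983·224 - 0.563 = 0.0209C*, so C* = 1.64/0.0209 = 78.2.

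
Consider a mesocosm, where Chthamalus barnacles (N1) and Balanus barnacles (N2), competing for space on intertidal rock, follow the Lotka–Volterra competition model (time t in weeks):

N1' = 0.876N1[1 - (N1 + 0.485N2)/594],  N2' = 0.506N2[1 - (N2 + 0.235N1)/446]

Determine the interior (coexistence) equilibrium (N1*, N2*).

Setting both brackets to zero gives the nullclines N1 + 0.485N2 = 594 and 0.235N1 + N2 = 446.
Substituting N2 = 446 - 0.235N1 into the first: N1(1 - 0.485·0.235) = 594 - 0.485·446.
So N1* = 378/0.886 = 426, and then N2* = 446 - 0.235·426 = 346.

N1* ≈ 426, N2* ≈ 346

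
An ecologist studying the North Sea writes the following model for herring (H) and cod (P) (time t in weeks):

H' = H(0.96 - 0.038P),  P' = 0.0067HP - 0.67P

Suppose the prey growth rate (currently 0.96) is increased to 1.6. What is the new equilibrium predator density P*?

P* ≈ 42.1

At the interior fixed point, setting dH/dt = 0 with H > 0 fixes P* = (prey growth rate)/(HP coefficient) — independent of the other coefficients.
With the change, P* = 1.6/0.038 = 42.1; it rises from 25.3.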